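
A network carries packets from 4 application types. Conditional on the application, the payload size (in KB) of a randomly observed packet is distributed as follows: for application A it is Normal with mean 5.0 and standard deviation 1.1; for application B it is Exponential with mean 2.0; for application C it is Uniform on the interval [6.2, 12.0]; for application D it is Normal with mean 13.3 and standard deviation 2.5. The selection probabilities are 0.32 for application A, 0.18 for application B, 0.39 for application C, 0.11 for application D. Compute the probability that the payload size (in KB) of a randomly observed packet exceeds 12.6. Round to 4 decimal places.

Conditional on each application, P(X > 12.6): A: 2.43883e-12; B: 0.0018363; C: 0; D: 0.610261.
By total probability, P(X > 12.6) = 0.32·2.43883e-12 + 0.18·0.0018363 + 0.39·0 + 0.11·0.610261 = 0.0674593.

0.0675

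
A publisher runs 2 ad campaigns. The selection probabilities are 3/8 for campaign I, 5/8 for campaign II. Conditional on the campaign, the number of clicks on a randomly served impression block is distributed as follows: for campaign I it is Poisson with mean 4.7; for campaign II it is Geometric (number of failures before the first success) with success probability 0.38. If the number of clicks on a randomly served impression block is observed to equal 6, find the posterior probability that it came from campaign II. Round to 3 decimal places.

0.209

Likelihoods P(X=6 | ·): I: 0.136167; II: 0.0215841.
Posterior ∝ prior × likelihood. Numerator for II: 0.625·0.0215841 = 0.0134901.
Normalizing constant: 0.375·0.136167 + 0.625·0.0215841 = 0.0645525.
P(II | observation) = 0.0134901 / 0.0645525 = 0.208978.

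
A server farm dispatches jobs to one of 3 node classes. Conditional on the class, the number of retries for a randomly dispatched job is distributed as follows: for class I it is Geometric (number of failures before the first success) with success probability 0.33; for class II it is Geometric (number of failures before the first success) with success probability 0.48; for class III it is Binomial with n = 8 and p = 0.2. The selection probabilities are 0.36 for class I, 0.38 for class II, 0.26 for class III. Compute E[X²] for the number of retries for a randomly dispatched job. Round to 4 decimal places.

6.0009

For each component E[X²] = Var + (mean)², giving I: 10.2746; II: 3.43056; III: 3.84.
Overall E[X²] = 0.36·10.2746 + 0.38·3.43056 + 0.26·3.84 = 6.00085.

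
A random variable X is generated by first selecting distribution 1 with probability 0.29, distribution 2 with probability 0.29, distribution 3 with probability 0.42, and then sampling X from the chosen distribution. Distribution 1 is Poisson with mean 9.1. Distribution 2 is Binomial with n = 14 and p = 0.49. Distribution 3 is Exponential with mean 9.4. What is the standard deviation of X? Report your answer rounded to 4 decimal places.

Per component, 1: μ=9.1, E[X²]=91.91; 2: μ=6.86, E[X²]=50.5582; 3: μ=9.4, E[X²]=176.72.
E[X] = 0.29·9.1 + 0.29·6.86 + 0.42·9.4 = 8.5764.
E[X²] = 0.29·91.91 + 0.29·50.5582 + 0.42·176.72 = 115.538.
Var(X) = E[X²] − (E[X])² = 115.538 − 73.5546 = 41.9835.
SD(X) = √41.9835 = 6.47947.

6.4795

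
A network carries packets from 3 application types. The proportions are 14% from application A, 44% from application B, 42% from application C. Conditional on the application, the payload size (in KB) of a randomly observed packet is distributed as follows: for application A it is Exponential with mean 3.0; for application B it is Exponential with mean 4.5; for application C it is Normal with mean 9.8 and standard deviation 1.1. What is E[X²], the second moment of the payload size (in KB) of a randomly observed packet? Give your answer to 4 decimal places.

61.1850

For each component E[X²] = Var + (mean)², giving A: 18; B: 40.5; C: 97.25.
Overall E[X²] = 0.14·18 + 0.44·40.5 + 0.42·97.25 = 61.185.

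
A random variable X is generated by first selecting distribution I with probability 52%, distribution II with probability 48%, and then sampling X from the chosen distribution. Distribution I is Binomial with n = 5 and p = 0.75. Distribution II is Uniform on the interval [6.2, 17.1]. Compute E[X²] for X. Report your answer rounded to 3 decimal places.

77.699

For each component E[X²] = Var + (mean)², giving I: 15; II: 145.623.
Overall E[X²] = 0.52·15 + 0.48·145.623 = 77.6992.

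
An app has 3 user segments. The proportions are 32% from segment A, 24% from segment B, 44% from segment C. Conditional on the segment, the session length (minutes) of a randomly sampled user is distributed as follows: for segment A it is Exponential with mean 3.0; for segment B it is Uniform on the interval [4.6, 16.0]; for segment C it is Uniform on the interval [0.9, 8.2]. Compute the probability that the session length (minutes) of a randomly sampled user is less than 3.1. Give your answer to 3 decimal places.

0.339

Conditional on each segment, P(X < 3.1): A: 0.644181; B: 0; C: 0.30137.
By total probability, P(X < 3.1) = 0.32·0.644181 + 0.24·0 + 0.44·0.30137 = 0.338741.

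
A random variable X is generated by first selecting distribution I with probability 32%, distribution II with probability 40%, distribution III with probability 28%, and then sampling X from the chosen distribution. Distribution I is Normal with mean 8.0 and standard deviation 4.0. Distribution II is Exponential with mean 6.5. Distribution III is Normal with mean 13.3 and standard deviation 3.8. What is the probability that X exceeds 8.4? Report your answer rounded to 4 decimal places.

Conditional on each component, P(X > 8.4): I: 0.460172; II: 0.274636; III: 0.901383.
By total probability, P(X > 8.4) = 0.32·0.460172 + 0.4·0.274636 + 0.28·0.901383 = 0.509497.

0.5095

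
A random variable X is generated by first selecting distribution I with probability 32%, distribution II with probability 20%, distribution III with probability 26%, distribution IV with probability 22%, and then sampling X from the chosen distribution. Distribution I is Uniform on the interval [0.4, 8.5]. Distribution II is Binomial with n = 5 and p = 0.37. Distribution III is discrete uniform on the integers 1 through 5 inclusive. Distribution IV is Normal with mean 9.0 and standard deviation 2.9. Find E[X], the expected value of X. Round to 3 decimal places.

Component means — I: 4.45; II: 1.85; III: 3; IV: 9.
E[X] = 0.32·4.45 + 0.2·1.85 + 0.26·3 + 0.22·9 = 4.554.

4.554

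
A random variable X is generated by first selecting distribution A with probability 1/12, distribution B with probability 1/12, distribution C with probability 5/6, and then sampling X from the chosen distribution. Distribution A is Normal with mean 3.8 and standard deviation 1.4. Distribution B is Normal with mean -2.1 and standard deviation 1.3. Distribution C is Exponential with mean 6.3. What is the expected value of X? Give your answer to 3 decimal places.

Component means — A: 3.8; B: -2.1; C: 6.3.
E[X] = 0.0833333·3.8 + 0.0833333·-2.1 + 0.833333·6.3 = 5.39167.

5.392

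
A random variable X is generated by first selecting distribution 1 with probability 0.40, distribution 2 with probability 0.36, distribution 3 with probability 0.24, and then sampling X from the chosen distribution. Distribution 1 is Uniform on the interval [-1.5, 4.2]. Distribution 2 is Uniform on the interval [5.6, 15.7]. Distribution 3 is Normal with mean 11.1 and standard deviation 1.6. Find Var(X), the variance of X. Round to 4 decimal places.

26.3558

Per component, 1: μ=1.35, E[X²]=4.53; 2: μ=10.65, E[X²]=121.923; 3: μ=11.1, E[X²]=125.77.
E[X] = 0.4·1.35 + 0.36·10.65 + 0.24·11.1 = 7.038.
E[X²] = 0.4·4.53 + 0.36·121.923 + 0.24·125.77 = 75.8892.
Var(X) = E[X²] − (E[X])² = 75.8892 − 49.5334 = 26.3558.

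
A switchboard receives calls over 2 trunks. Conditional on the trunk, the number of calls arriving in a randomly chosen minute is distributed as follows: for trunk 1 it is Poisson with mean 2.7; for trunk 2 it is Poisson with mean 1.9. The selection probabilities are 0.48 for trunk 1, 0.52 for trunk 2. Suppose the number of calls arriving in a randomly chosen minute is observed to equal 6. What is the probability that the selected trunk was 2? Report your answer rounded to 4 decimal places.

0.2265

Likelihoods P(X=6 | ·): 1: 0.0361622; 2: 0.00977304.
Posterior ∝ prior × likelihood. Numerator for 2: 0.52·0.00977304 = 0.00508198.
Normalizing constant: 0.48·0.0361622 + 0.52·0.00977304 = 0.0224398.
P(2 | observation) = 0.00508198 / 0.0224398 = 0.226471.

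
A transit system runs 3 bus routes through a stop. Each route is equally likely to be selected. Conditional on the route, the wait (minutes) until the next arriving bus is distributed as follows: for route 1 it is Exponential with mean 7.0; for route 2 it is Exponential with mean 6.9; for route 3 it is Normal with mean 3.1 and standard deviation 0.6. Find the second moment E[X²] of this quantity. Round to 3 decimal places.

67.730

For each component E[X²] = Var + (mean)², giving 1: 98; 2: 95.22; 3: 9.97.
Overall E[X²] = 0.333333·98 + 0.333333·95.22 + 0.333333·9.97 = 67.73.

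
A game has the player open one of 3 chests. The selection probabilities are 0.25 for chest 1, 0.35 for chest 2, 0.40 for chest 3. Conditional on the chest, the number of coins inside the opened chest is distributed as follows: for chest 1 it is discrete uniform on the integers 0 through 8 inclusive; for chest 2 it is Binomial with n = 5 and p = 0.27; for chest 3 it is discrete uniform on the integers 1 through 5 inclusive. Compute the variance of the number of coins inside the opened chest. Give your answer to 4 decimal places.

Per component, 1: μ=4, E[X²]=22.6667; 2: μ=1.35, E[X²]=2.808; 3: μ=3, E[X²]=11.
E[X] = 0.25·4 + 0.35·1.35 + 0.4·3 = 2.6725.
E[X²] = 0.25·22.6667 + 0.35·2.808 + 0.4·11 = 11.0495.
Var(X) = E[X²] − (E[X])² = 11.0495 − 7.14226 = 3.90721.

3.9072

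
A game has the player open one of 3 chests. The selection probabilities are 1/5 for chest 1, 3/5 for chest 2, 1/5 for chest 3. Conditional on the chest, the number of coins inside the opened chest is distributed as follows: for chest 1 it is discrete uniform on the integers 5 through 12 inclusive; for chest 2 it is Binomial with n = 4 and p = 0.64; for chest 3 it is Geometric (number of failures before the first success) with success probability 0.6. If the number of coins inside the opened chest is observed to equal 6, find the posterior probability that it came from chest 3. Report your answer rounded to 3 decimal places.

0.019

Likelihoods P(X=6 | ·): 1: 0.125; 2: 0; 3: 0.0024576.
Posterior ∝ prior × likelihood. Numerator for 3: 0.2·0.0024576 = 0.00049152.
Normalizing constant: 0.2·0.125 + 0.6·0 + 0.2·0.0024576 = 0.0254915.
P(3 | observation) = 0.00049152 / 0.0254915 = 0.0192817.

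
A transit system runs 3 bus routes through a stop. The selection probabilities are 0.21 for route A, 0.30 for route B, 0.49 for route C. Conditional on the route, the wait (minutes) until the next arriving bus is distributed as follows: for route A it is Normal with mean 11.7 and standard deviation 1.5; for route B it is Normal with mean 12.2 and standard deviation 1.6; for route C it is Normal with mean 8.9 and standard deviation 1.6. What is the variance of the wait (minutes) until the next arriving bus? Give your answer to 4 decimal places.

Per component, A: μ=11.7, E[X²]=139.14; B: μ=12.2, E[X²]=151.4; C: μ=8.9, E[X²]=81.77.
E[X] = 0.21·11.7 + 0.3·12.2 + 0.49·8.9 = 10.478.
E[X²] = 0.21·139.14 + 0.3·151.4 + 0.49·81.77 = 114.707.
Var(X) = E[X²] − (E[X])² = 114.707 − 109.788 = 4.91822.

4.9182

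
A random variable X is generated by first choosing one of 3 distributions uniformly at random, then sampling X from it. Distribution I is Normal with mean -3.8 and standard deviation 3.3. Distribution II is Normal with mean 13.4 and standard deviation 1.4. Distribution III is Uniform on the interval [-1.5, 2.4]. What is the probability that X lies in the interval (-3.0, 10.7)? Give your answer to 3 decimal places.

Conditional on each component, P(-3.0 < X < 10.7): I: 0.40422; II: 0.026892; III: 1.
By total probability, P(-3.0 < X < 10.7) = 0.333333·0.40422 + 0.333333·0.026892 + 0.333333·1 = 0.477037.

0.477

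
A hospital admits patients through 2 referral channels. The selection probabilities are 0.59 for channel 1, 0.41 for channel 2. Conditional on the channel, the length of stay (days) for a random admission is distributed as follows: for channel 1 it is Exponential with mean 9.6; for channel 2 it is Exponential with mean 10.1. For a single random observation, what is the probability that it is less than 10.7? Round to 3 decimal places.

Conditional on each channel, P(X < 10.7): 1: 0.671948; 2: 0.653338.
By total probability, P(X < 10.7) = 0.59·0.671948 + 0.41·0.653338 = 0.664318.

0.664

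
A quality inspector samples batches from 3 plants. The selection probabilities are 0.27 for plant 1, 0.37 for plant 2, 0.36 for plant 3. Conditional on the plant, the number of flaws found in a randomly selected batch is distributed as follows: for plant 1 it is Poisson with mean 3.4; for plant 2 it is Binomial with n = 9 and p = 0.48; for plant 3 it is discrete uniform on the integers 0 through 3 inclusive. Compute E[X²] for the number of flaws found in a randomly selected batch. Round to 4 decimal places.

For each component E[X²] = Var + (mean)², giving 1: 14.96; 2: 20.9088; 3: 3.5.
Overall E[X²] = 0.27·14.96 + 0.37·20.9088 + 0.36·3.5 = 13.0355.

13.0355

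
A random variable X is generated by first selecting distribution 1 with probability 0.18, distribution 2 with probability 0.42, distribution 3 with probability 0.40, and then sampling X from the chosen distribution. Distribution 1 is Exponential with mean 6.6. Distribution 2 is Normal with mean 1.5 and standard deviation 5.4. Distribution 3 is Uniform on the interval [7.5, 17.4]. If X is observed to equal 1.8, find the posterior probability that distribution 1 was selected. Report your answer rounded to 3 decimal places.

0.401

Likelihoods f(1.8 | ·): 1: 0.115349; 2: 0.0737643; 3: 0.
Posterior ∝ prior × likelihood. Numerator for 1: 0.18·0.115349 = 0.0207627.
Normalizing constant: 0.18·0.115349 + 0.42·0.0737643 + 0.4·0 = 0.0517437.
P(1 | observation) = 0.0207627 / 0.0517437 = 0.401261.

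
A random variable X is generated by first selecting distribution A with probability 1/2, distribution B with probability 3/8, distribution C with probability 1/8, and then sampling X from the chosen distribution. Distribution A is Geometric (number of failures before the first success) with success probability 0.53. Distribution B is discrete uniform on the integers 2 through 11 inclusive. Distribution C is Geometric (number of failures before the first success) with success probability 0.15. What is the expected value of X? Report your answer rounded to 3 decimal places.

Component means — A: 0.886792; B: 6.5; C: 5.66667.
E[X] = 0.5·0.886792 + 0.375·6.5 + 0.125·5.66667 = 3.58923.

3.589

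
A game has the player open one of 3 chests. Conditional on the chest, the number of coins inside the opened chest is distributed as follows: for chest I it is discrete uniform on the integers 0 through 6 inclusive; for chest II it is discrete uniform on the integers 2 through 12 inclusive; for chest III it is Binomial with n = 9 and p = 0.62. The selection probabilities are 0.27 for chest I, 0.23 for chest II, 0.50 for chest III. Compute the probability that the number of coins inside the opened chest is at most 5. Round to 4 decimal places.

0.5485

Conditional on each chest, P(X ≤ 5): I: 0.857143; II: 0.363636; III: 0.466917.
By total probability, P(X ≤ 5) = 0.27·0.857143 + 0.23·0.363636 + 0.5·0.466917 = 0.548523.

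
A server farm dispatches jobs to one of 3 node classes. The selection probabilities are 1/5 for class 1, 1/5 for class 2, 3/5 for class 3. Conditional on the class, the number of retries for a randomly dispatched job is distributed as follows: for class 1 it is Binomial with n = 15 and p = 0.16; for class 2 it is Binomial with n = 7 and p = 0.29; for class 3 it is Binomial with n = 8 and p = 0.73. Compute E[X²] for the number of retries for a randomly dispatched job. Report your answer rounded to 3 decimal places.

24.077

For each component E[X²] = Var + (mean)², giving 1: 7.776; 2: 5.5622; 3: 35.6824.
Overall E[X²] = 0.2·7.776 + 0.2·5.5622 + 0.6·35.6824 = 24.0771.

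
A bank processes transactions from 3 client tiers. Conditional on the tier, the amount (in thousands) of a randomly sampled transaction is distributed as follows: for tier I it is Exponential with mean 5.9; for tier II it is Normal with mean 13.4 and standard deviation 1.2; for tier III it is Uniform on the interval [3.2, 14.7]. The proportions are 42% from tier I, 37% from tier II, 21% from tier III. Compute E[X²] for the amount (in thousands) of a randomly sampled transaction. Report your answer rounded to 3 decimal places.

For each component E[X²] = Var + (mean)², giving I: 69.62; II: 181; III: 91.1233.
Overall E[X²] = 0.42·69.62 + 0.37·181 + 0.21·91.1233 = 115.346.

115.346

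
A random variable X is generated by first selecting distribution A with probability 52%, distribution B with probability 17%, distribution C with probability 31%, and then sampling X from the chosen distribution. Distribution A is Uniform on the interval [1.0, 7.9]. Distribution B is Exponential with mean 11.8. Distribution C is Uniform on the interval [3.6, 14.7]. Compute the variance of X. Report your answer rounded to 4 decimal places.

37.6234

Per component, A: μ=4.45, E[X²]=23.77; B: μ=11.8, E[X²]=278.48; C: μ=9.15, E[X²]=93.99.
E[X] = 0.52·4.45 + 0.17·11.8 + 0.31·9.15 = 7.1565.
E[X²] = 0.52·23.77 + 0.17·278.48 + 0.31·93.99 = 88.8389.
Var(X) = E[X²] − (E[X])² = 88.8389 − 51.2155 = 37.6234.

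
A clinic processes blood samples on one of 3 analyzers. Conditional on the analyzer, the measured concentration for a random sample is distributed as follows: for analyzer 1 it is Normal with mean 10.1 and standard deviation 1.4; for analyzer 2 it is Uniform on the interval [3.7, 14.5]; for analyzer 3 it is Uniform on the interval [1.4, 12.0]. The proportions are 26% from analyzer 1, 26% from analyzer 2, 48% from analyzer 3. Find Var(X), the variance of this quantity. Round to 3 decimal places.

Per component, 1: μ=10.1, E[X²]=103.97; 2: μ=9.1, E[X²]=92.53; 3: μ=6.7, E[X²]=54.2533.
E[X] = 0.26·10.1 + 0.26·9.1 + 0.48·6.7 = 8.208.
E[X²] = 0.26·103.97 + 0.26·92.53 + 0.48·54.2533 = 77.1316.
Var(X) = E[X²] − (E[X])² = 77.1316 − 67.3713 = 9.76034.

9.760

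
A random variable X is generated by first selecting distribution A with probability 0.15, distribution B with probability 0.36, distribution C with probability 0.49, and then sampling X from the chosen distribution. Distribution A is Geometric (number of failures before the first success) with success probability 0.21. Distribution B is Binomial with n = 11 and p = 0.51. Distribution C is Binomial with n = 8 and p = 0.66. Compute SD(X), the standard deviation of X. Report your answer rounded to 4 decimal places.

2.2202

Per component, A: μ=3.7619, E[X²]=32.0658; B: μ=5.61, E[X²]=34.221; C: μ=5.28, E[X²]=29.6736.
E[X] = 0.15·3.7619 + 0.36·5.61 + 0.49·5.28 = 5.17109.
E[X²] = 0.15·32.0658 + 0.36·34.221 + 0.49·29.6736 = 31.6695.
Var(X) = E[X²] − (E[X])² = 31.6695 − 26.7401 = 4.92936.
SD(X) = √4.92936 = 2.22022.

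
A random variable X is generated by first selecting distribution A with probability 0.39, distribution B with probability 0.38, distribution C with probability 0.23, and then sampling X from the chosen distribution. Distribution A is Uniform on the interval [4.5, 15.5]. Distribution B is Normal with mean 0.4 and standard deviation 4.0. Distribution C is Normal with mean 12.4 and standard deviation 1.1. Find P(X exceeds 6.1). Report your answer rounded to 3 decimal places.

Conditional on each component, P(X > 6.1): A: 0.854545; B: 0.0770786; C: 1.
By total probability, P(X > 6.1) = 0.39·0.854545 + 0.38·0.0770786 + 0.23·1 = 0.592563.

0.593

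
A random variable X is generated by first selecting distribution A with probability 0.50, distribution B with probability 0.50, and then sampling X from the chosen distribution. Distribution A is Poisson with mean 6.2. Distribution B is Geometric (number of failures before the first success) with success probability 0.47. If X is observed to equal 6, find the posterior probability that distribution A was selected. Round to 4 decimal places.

Likelihoods P(X=6 | ·): A: 0.1601; B: 0.0104172.
Posterior ∝ prior × likelihood. Numerator for A: 0.5·0.1601 = 0.0800501.
Normalizing constant: 0.5·0.1601 + 0.5·0.0104172 = 0.0852587.
P(A | observation) = 0.0800501 / 0.0852587 = 0.938908.

0.9389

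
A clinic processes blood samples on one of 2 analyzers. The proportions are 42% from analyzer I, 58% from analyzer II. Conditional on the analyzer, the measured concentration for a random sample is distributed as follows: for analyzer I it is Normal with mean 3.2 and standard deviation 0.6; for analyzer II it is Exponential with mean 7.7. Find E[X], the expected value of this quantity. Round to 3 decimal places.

Component means — I: 3.2; II: 7.7.
E[X] = 0.42·3.2 + 0.58·7.7 = 5.81.

5.810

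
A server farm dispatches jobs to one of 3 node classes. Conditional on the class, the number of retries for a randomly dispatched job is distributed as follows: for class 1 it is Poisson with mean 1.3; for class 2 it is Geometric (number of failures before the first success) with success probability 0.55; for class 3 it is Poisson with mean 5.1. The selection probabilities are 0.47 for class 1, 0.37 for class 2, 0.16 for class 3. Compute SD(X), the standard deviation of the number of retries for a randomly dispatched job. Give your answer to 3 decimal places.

2.047

Per component, 1: μ=1.3, E[X²]=2.99; 2: μ=0.818182, E[X²]=2.15702; 3: μ=5.1, E[X²]=31.11.
E[X] = 0.47·1.3 + 0.37·0.818182 + 0.16·5.1 = 1.72973.
E[X²] = 0.47·2.99 + 0.37·2.15702 + 0.16·31.11 = 7.181.
Var(X) = E[X²] − (E[X])² = 7.181 − 2.99196 = 4.18904.
SD(X) = √4.18904 = 2.04672.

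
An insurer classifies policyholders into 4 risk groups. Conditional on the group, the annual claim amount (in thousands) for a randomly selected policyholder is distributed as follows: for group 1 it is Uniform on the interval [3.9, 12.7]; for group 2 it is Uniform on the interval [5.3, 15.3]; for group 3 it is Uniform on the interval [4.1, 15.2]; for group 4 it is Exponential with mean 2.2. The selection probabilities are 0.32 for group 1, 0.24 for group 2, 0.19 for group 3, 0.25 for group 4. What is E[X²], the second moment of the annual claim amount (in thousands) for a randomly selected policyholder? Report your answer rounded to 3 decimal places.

73.636

For each component E[X²] = Var + (mean)², giving 1: 75.3433; 2: 114.423; 3: 103.39; 4: 9.68.
Overall E[X²] = 0.32·75.3433 + 0.24·114.423 + 0.19·103.39 + 0.25·9.68 = 73.6356.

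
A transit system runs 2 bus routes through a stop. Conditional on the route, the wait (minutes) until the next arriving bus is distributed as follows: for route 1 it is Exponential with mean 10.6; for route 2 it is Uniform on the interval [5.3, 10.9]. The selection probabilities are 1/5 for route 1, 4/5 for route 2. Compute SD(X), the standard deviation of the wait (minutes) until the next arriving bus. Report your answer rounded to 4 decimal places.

Per component, 1: μ=10.6, E[X²]=224.72; 2: μ=8.1, E[X²]=68.2233.
E[X] = 0.2·10.6 + 0.8·8.1 = 8.6.
E[X²] = 0.2·224.72 + 0.8·68.2233 = 99.5227.
Var(X) = E[X²] − (E[X])² = 99.5227 − 73.96 = 25.5627.
SD(X) = √25.5627 = 5.05595.

5.0560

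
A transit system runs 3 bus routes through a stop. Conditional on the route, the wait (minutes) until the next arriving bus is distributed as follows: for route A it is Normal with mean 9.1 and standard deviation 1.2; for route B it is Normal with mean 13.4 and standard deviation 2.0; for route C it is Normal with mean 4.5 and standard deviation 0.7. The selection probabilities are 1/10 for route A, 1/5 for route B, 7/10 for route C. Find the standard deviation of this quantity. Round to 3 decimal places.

Per component, A: μ=9.1, E[X²]=84.25; B: μ=13.4, E[X²]=183.56; C: μ=4.5, E[X²]=20.74.
E[X] = 0.1·9.1 + 0.2·13.4 + 0.7·4.5 = 6.74.
E[X²] = 0.1·84.25 + 0.2·183.56 + 0.7·20.74 = 59.655.
Var(X) = E[X²] − (E[X])² = 59.655 − 45.4276 = 14.2274.
SD(X) = √14.2274 = 3.77192.

3.772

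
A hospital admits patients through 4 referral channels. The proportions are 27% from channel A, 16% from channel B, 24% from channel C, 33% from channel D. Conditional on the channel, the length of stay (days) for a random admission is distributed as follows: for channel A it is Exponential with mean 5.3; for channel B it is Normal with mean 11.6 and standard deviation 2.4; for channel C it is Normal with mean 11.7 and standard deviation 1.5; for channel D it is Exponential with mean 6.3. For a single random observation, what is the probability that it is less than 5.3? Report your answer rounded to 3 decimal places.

0.359

Conditional on each channel, P(X < 5.3): A: 0.632121; B: 0.00433245; C: 9.92076e-06; D: 0.568837.
By total probability, P(X < 5.3) = 0.27·0.632121 + 0.16·0.00433245 + 0.24·9.92076e-06 + 0.33·0.568837 = 0.359084.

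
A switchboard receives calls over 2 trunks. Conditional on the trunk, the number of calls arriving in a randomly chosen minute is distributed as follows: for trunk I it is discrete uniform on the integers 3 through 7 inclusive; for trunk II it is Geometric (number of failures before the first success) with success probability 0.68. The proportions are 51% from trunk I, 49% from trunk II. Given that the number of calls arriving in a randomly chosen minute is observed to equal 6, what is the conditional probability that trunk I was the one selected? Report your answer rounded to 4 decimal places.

0.9965

Likelihoods P(X=6 | ·): I: 0.2; II: 0.000730144.
Posterior ∝ prior × likelihood. Numerator for I: 0.51·0.2 = 0.102.
Normalizing constant: 0.51·0.2 + 0.49·0.000730144 = 0.102358.
P(I | observation) = 0.102 / 0.102358 = 0.996505.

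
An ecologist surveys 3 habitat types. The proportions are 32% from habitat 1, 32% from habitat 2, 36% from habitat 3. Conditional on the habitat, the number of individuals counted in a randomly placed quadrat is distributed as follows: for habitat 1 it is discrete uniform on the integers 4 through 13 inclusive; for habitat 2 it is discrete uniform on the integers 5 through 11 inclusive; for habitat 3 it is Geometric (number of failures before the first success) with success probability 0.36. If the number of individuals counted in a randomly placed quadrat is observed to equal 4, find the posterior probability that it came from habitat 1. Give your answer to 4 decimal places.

Likelihoods P(X=4 | ·): 1: 0.1; 2: 0; 3: 0.060398.
Posterior ∝ prior × likelihood. Numerator for 1: 0.32·0.1 = 0.032.
Normalizing constant: 0.32·0.1 + 0.32·0 + 0.36·0.060398 = 0.0537433.
P(1 | observation) = 0.032 / 0.0537433 = 0.595423.

0.5954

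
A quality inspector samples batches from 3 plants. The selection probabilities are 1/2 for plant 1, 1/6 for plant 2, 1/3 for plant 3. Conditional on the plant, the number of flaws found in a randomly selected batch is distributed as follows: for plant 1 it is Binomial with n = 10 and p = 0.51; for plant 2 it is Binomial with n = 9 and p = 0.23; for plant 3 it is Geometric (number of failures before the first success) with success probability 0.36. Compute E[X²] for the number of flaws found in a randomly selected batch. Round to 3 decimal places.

For each component E[X²] = Var + (mean)², giving 1: 28.509; 2: 5.8788; 3: 8.09877.
Overall E[X²] = 0.5·28.509 + 0.166667·5.8788 + 0.333333·8.09877 = 17.9339.

17.934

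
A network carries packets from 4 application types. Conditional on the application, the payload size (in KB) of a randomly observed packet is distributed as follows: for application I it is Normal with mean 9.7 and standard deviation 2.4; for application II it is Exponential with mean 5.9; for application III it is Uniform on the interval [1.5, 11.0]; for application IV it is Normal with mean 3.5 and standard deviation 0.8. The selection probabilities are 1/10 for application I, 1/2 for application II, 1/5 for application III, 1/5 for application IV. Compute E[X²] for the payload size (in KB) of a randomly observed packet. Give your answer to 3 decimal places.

For each component E[X²] = Var + (mean)², giving I: 99.85; II: 69.62; III: 46.5833; IV: 12.89.
Overall E[X²] = 0.1·99.85 + 0.5·69.62 + 0.2·46.5833 + 0.2·12.89 = 56.6897.

56.690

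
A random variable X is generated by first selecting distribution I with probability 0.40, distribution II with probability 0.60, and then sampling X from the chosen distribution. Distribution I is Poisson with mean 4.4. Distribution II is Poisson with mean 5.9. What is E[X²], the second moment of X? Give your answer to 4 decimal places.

For each component E[X²] = Var + (mean)², giving I: 23.76; II: 40.71.
Overall E[X²] = 0.4·23.76 + 0.6·40.71 = 33.93.

33.9300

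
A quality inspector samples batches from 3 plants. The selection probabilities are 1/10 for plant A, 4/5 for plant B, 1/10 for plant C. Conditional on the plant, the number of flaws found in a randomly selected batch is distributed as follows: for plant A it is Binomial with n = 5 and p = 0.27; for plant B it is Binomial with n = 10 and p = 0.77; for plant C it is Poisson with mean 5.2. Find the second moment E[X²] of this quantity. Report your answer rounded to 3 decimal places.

For each component E[X²] = Var + (mean)², giving A: 2.808; B: 61.061; C: 32.24.
Overall E[X²] = 0.1·2.808 + 0.8·61.061 + 0.1·32.24 = 52.3536.

52.354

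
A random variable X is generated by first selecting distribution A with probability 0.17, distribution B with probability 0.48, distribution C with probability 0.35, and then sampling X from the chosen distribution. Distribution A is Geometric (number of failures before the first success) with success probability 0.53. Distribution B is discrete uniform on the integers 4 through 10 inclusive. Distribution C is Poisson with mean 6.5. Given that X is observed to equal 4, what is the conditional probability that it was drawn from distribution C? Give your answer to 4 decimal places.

0.3491

Likelihoods P(X=4 | ·): A: 0.0258623; B: 0.142857; C: 0.111822.
Posterior ∝ prior × likelihood. Numerator for C: 0.35·0.111822 = 0.0391378.
Normalizing constant: 0.17·0.0258623 + 0.48·0.142857 + 0.35·0.111822 = 0.112106.
P(C | observation) = 0.0391378 / 0.112106 = 0.349115.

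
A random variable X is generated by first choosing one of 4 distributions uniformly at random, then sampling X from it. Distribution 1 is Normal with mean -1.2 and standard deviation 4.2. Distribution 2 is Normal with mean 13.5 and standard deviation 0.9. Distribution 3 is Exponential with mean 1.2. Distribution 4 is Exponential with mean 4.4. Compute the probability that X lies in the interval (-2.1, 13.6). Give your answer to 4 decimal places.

0.7708

Conditional on each component, P(-2.1 < X < 13.6): 1: 0.584625; 2: 0.544236; 3: 0.999988; 4: 0.954539.
By total probability, P(-2.1 < X < 13.6) = 0.25·0.584625 + 0.25·0.544236 + 0.25·0.999988 + 0.25·0.954539 = 0.770847.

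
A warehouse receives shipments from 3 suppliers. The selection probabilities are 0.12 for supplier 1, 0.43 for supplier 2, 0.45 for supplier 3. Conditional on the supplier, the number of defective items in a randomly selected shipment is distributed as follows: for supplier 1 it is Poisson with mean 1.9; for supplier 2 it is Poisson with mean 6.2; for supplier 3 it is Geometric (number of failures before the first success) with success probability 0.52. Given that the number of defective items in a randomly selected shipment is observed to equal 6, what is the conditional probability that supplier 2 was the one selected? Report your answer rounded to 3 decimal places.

0.945

Likelihoods P(X=6 | ·): 1: 0.00977304; 2: 0.1601; 3: 0.00635991.
Posterior ∝ prior × likelihood. Numerator for 2: 0.43·0.1601 = 0.0688431.
Normalizing constant: 0.12·0.00977304 + 0.43·0.1601 + 0.45·0.00635991 = 0.0728778.
P(2 | observation) = 0.0688431 / 0.0728778 = 0.944637.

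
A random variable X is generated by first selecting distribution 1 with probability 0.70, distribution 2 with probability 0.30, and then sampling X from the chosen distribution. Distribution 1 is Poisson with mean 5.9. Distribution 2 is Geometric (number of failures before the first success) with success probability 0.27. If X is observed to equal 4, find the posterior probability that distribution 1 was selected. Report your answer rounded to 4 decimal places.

0.8080

Likelihoods P(X=4 | ·): 1: 0.138312; 2: 0.0766753.
Posterior ∝ prior × likelihood. Numerator for 1: 0.7·0.138312 = 0.0968183.
Normalizing constant: 0.7·0.138312 + 0.3·0.0766753 = 0.119821.
P(1 | observation) = 0.0968183 / 0.119821 = 0.808025.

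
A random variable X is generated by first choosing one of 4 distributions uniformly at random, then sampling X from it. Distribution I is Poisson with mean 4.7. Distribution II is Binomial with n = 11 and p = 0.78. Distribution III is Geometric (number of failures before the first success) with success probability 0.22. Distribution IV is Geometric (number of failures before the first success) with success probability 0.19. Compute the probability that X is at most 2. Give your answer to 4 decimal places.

0.2866

Conditional on each component, P(X ≤ 2): I: 0.1523; II: 4.27349e-05; III: 0.525448; IV: 0.468559.
By total probability, P(X ≤ 2) = 0.25·0.1523 + 0.25·4.27349e-05 + 0.25·0.525448 + 0.25·0.468559 = 0.286588.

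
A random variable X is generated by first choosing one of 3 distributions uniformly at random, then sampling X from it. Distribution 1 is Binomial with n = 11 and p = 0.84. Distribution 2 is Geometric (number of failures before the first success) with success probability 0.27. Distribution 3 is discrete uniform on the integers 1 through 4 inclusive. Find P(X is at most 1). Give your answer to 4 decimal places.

Conditional on each component, P(X ≤ 1): 1: 1.03354e-07; 2: 0.4671; 3: 0.25.
By total probability, P(X ≤ 1) = 0.333333·1.03354e-07 + 0.333333·0.4671 + 0.333333·0.25 = 0.239033.

0.2390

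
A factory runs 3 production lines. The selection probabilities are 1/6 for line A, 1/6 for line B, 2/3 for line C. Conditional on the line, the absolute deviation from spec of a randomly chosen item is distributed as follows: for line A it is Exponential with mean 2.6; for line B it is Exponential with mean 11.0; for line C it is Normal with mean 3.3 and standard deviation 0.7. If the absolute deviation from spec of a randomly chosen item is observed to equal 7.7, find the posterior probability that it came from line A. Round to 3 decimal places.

Likelihoods f(7.7 | ·): A: 0.0198997; B: 0.0451441; C: 1.50065e-09.
Posterior ∝ prior × likelihood. Numerator for A: 0.166667·0.0198997 = 0.00331662.
Normalizing constant: 0.166667·0.0198997 + 0.166667·0.0451441 + 0.666667·1.50065e-09 = 0.0108406.
P(A | observation) = 0.00331662 / 0.0108406 = 0.305943.

0.306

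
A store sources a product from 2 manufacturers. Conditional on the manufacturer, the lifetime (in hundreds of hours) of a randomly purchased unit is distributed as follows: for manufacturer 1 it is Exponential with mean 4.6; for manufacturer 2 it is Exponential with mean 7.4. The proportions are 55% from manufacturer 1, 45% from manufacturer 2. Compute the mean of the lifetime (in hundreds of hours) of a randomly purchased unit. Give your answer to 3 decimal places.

5.860

Component means — 1: 4.6; 2: 7.4.
E[X] = 0.55·4.6 + 0.45·7.4 = 5.86.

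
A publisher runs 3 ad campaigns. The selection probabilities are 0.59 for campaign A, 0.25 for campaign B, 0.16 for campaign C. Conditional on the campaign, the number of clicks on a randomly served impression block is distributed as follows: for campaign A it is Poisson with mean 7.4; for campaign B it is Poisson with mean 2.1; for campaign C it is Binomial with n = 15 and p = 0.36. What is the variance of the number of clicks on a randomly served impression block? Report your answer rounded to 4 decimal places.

10.4004

Per component, A: μ=7.4, E[X²]=62.16; B: μ=2.1, E[X²]=6.51; C: μ=5.4, E[X²]=32.616.
E[X] = 0.59·7.4 + 0.25·2.1 + 0.16·5.4 = 5.755.
E[X²] = 0.59·62.16 + 0.25·6.51 + 0.16·32.616 = 43.5205.
Var(X) = E[X²] − (E[X])² = 43.5205 − 33.12 = 10.4004.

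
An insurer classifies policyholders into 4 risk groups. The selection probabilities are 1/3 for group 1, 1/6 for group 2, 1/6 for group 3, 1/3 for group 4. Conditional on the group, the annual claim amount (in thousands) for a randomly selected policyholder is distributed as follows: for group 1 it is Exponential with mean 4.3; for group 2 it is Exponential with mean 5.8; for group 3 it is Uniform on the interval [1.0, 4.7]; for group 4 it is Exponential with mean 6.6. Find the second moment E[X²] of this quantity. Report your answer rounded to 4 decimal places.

54.1239

For each component E[X²] = Var + (mean)², giving 1: 36.98; 2: 67.28; 3: 9.26333; 4: 87.12.
Overall E[X²] = 0.333333·36.98 + 0.166667·67.28 + 0.166667·9.26333 + 0.333333·87.12 = 54.1239.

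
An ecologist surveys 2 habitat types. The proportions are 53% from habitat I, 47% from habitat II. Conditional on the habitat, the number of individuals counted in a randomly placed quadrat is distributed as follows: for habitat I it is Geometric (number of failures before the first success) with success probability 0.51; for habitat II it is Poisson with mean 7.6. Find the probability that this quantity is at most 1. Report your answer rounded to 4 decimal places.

Conditional on each habitat, P(X ≤ 1): I: 0.7599; II: 0.00430388.
By total probability, P(X ≤ 1) = 0.53·0.7599 + 0.47·0.00430388 = 0.40477.

0.4048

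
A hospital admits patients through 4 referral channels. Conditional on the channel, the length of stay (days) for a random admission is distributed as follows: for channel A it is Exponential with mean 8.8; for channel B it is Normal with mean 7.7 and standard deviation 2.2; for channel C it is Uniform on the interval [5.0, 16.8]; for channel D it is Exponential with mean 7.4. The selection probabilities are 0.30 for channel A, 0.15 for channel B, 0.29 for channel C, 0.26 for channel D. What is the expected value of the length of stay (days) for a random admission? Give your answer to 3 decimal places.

Component means — A: 8.8; B: 7.7; C: 10.9; D: 7.4.
E[X] = 0.3·8.8 + 0.15·7.7 + 0.29·10.9 + 0.26·7.4 = 8.88.

8.880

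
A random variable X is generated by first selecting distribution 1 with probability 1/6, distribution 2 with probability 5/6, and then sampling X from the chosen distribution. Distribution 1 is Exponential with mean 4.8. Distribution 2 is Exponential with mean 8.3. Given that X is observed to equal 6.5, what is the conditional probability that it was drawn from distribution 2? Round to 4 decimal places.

0.8366

Likelihoods f(6.5 | ·): 1: 0.0537838; 2: 0.0550569.
Posterior ∝ prior × likelihood. Numerator for 2: 0.833333·0.0550569 = 0.0458808.
Normalizing constant: 0.166667·0.0537838 + 0.833333·0.0550569 = 0.0548447.
P(2 | observation) = 0.0458808 / 0.0548447 = 0.836557.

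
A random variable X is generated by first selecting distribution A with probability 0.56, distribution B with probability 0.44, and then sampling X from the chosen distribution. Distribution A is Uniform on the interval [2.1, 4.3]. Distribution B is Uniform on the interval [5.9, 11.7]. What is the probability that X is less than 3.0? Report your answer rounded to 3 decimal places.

0.229

Conditional on each component, P(X < 3.0): A: 0.409091; B: 0.
By total probability, P(X < 3.0) = 0.56·0.409091 + 0.44·0 = 0.229091.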